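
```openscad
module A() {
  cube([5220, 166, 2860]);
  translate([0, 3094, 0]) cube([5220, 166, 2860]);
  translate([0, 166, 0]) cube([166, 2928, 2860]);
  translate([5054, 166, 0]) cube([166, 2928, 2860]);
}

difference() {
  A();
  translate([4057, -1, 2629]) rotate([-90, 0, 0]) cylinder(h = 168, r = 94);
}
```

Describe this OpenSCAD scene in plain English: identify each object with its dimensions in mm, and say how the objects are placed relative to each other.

A is the wall frame of a small rectangular building: four walls, each 2860 mm tall and 166 mm thick, enclosing a footprint 5220 mm (x) by 3260 mm (y) outside-to-outside, with no floor or roof. The front and back walls (the −y and +y sides) span the full width; the two side walls fit between them.

The house frame has a circular hole of radius 94 mm through its front wall, centred at (x = 4057, z = 2629).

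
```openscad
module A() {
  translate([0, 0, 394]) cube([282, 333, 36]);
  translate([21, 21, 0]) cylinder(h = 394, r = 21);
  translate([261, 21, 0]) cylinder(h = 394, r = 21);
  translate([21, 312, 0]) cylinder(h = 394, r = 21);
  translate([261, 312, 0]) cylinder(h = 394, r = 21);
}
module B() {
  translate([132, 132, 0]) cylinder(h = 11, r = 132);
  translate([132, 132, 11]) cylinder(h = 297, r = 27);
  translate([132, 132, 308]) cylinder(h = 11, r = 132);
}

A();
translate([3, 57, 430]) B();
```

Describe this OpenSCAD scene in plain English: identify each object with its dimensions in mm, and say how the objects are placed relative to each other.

A is a four-legged stool. The seat is a 282×333×36 mm slab whose top surface is at z = 430 mm; four round legs, each 42 mm in diameter, run from the floor (z = 0) to the underside of the seat, each leg's axis is inset half a diameter from the nearest pair of seat edges (so the leg's bounding box is flush with the corner).

B is a spool: two coaxial disc flanges of radius 132 mm and thickness 11 mm, joined by a core cylinder of radius 27 mm and height 297 mm. The lower flange rests on z = 0 and the three cylinders share a vertical axis.

The spool is on top of the stool.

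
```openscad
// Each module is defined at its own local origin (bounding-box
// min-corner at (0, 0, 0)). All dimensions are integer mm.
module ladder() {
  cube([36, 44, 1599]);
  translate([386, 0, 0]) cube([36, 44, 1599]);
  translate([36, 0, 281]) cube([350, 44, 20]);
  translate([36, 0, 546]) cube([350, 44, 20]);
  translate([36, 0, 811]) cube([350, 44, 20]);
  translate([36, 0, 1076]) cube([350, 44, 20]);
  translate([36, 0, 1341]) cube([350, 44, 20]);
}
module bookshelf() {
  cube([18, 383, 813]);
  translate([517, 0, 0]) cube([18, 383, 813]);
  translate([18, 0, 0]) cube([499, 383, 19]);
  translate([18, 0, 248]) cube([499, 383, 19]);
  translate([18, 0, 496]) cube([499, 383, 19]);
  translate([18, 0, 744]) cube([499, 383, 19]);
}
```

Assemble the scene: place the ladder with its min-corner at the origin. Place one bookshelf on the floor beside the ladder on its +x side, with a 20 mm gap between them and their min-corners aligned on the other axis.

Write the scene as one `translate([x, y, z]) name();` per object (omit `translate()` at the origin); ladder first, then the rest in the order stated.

ladder();
translate([442, 0, 0]) bookshelf();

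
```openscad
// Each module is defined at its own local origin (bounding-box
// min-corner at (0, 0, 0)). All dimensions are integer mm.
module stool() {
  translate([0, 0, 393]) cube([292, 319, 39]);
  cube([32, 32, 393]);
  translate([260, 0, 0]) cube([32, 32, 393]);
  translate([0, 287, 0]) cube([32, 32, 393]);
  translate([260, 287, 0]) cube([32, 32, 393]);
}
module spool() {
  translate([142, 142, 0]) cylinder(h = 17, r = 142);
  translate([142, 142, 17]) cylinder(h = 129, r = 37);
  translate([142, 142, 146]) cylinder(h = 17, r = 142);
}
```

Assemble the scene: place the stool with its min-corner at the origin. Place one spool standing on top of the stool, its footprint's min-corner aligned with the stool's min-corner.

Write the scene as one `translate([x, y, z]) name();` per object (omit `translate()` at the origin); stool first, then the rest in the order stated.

stool();
translate([0, 0, 432]) spool();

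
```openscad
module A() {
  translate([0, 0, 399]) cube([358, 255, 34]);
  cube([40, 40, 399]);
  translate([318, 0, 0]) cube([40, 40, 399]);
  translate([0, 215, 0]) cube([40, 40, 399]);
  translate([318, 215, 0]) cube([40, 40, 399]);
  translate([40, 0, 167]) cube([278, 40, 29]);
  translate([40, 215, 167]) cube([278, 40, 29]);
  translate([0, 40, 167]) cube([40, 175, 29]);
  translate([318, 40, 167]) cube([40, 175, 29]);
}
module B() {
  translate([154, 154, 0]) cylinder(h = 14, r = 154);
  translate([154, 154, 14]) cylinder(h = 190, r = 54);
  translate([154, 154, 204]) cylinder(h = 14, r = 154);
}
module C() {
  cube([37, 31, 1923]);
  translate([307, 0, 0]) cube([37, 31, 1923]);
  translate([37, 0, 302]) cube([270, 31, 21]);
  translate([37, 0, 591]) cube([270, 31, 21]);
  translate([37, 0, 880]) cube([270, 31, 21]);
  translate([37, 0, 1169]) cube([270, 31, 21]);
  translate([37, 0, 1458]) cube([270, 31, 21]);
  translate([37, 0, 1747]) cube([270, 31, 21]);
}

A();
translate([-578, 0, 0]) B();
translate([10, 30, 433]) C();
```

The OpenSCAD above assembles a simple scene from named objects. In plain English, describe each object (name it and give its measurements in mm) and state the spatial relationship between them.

A is a four-legged stool. The seat is 358×255 mm, 34 mm thick, top at z = 433 mm. It stands on four square legs, each 40×40 mm in cross-section, from z = 0 to the seat underside, each flush with a corner of the seat. Four stretchers, 40 mm wide and 29 mm tall, connect adjacent legs with their undersides at z = 167 mm, each running between the inner faces of the legs it joins and aligned with the legs' outer faces on the other axis.

B is a spool: two coaxial disc flanges of radius 154 mm and thickness 14 mm, joined by a core cylinder of radius 54 mm and height 190 mm. The lower flange rests on z = 0 and the three cylinders share a vertical axis.

C is a straight ladder. Two 37×31 mm vertical rails, 1923 mm tall, stand 344 mm apart (outside-to-outside) with their front faces coplanar on the −y side. 6 rungs, each 31 mm deep and 21 mm tall, span between the inner faces of the rails, front faces flush with the rails. The lowest rung's underside is at z = 302 mm and rungs are spaced 289 mm apart (underside to underside).

The spool is on the floor beside the stool on its −x side. The ladder is on top of the stool.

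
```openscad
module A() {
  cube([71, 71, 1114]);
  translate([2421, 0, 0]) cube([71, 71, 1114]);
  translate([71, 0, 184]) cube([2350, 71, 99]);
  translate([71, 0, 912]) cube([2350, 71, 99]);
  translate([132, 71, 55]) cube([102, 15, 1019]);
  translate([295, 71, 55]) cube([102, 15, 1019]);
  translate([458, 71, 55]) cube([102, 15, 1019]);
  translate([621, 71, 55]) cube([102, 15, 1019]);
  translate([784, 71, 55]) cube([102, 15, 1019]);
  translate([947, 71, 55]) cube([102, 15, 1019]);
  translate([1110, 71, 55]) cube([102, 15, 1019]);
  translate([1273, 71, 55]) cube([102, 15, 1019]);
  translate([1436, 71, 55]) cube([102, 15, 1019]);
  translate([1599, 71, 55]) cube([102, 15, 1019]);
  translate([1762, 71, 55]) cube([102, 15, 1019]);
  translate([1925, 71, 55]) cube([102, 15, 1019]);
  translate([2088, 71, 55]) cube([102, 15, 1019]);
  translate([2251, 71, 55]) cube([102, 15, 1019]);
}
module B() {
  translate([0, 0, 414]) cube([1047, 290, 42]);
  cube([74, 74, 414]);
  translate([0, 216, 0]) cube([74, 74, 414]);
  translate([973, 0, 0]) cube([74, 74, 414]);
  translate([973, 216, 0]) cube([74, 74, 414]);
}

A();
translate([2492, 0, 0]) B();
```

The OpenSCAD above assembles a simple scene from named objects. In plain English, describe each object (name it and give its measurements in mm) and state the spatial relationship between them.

A is a fence section. Two 71×71 mm posts, 1114 mm tall, stand on the floor with a clear span of 2350 mm between their inner faces. Two horizontal rails of 71×99 mm section span the gap between the posts with their undersides at z = 184 mm and z = 912 mm, flush with the posts' −y face. 14 pickets, each 102 mm wide, 15 mm thick and 1019 mm tall, are fixed to the +y face of the rails with their bottoms at z = 55 mm, evenly spaced across the span with equal gaps (rounded down to the nearest mm) at the −x end and between each pair — any rounding remainder accumulates at the +x end.

B is a bench: a 1047×290 mm seat slab, 42 mm thick, top at z = 456 mm, on four 74×74 mm square legs flush with the seat corners and standing on z = 0.

The bench is against the fence section's +x side, with their −y faces flush.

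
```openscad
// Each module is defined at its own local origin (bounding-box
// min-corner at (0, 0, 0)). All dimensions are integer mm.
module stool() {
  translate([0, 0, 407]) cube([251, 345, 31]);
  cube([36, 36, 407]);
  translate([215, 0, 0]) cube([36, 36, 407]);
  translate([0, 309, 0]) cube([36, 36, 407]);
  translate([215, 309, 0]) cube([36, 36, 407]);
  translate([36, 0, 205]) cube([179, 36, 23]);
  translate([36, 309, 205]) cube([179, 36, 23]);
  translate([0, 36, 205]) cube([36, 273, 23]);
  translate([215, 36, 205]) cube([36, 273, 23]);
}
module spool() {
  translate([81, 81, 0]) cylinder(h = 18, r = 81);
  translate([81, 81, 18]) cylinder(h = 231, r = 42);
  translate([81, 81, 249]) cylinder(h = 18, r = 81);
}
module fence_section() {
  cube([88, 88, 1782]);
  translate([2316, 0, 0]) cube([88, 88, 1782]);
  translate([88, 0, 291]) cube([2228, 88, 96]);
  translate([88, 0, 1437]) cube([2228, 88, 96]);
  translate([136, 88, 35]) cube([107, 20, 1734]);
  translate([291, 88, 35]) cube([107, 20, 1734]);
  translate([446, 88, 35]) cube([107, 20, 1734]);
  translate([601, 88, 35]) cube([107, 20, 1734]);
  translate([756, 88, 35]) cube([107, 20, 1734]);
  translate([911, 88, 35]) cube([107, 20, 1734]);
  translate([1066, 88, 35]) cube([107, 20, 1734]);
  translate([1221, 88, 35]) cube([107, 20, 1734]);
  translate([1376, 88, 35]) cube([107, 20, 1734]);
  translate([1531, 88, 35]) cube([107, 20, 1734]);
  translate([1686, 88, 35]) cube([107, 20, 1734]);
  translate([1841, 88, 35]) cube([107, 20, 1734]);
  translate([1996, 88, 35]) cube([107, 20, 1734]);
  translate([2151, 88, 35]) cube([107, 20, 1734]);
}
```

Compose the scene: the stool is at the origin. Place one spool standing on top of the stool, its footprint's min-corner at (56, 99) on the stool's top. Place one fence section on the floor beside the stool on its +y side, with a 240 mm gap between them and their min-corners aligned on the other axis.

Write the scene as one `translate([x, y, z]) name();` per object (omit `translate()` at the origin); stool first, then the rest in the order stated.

stool();
translate([56, 99, 438]) spool();
translate([0, 585, 0]) fence_section();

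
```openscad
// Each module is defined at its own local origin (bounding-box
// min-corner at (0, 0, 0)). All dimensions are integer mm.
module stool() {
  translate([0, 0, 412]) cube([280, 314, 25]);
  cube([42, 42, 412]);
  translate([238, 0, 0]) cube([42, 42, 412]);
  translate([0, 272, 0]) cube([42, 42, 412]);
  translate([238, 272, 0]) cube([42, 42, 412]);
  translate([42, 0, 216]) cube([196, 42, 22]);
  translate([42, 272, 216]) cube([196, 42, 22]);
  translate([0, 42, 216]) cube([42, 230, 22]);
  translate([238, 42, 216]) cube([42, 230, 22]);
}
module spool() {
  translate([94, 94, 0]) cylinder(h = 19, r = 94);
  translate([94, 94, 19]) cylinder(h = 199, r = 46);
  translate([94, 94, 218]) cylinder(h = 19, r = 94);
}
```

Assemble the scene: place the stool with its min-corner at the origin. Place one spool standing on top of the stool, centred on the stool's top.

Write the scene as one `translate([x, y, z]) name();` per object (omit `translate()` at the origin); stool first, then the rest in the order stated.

stool();
translate([46, 63, 437]) spool();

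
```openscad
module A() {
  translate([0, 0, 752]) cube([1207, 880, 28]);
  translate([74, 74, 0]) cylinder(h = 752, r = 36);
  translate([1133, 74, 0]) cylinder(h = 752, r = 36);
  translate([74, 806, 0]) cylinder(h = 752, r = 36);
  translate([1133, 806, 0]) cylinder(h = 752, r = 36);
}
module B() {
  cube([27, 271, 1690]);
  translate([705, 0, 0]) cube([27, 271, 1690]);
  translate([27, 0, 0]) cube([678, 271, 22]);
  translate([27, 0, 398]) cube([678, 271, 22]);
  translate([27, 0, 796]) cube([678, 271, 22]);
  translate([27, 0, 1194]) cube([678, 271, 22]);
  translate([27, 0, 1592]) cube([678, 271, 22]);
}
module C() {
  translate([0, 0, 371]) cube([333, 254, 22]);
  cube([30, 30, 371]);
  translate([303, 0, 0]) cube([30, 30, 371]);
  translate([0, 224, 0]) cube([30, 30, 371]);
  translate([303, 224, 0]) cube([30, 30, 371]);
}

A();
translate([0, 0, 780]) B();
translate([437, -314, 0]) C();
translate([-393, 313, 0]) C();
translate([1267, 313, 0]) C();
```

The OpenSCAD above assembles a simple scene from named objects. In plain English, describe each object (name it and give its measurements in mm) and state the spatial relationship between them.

A is a rectangular dining table. The top is 1207×880×28 mm with its upper surface at z = 780 mm. It stands on four round legs of 72 mm diameter, each leg's bounding box inset 38 mm from the nearest pair of top edges, running from the floor to the underside of the top.

B is a bookshelf 732 mm wide overall, 271 mm deep and 1690 mm tall. The two sides are 27 mm thick vertical panels. 5 horizontal shelves of 22 mm thickness span between the inner faces of the sides; the lowest shelf sits on the floor and shelves are stacked with a clear vertical gap of 376 mm between each pair.

C is a simple wooden stool: a rectangular seat 333 mm (x) by 254 mm (y), 22 mm thick, top face at z = 393 mm, on four square legs, each 30×30 mm in cross-section. The legs rest on z = 0, each flush with a corner of the seat.

The bookshelf is on top of the table. Three stools sit around the table at the −y, −x, +x sides.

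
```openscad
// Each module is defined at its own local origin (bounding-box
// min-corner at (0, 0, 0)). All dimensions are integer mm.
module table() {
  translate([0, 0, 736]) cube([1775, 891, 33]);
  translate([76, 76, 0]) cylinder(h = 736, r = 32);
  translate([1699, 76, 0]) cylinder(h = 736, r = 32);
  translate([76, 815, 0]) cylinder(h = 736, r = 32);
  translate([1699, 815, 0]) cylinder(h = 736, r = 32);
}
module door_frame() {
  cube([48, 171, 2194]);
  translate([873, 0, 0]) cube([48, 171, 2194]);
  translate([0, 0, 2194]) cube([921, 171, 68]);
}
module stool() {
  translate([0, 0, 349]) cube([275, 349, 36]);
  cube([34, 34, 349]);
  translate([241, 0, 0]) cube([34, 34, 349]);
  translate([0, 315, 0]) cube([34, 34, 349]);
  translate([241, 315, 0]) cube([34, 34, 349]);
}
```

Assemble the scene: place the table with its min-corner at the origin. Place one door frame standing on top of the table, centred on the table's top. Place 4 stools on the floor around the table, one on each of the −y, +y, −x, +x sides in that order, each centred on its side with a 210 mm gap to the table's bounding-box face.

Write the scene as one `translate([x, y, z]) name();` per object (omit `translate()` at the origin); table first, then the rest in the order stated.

table();
translate([427, 360, 769]) door_frame();
translate([750, -559, 0]) stool();
translate([750, 1101, 0]) stool();
translate([-485, 271, 0]) stool();
translate([1985, 271, 0]) stool();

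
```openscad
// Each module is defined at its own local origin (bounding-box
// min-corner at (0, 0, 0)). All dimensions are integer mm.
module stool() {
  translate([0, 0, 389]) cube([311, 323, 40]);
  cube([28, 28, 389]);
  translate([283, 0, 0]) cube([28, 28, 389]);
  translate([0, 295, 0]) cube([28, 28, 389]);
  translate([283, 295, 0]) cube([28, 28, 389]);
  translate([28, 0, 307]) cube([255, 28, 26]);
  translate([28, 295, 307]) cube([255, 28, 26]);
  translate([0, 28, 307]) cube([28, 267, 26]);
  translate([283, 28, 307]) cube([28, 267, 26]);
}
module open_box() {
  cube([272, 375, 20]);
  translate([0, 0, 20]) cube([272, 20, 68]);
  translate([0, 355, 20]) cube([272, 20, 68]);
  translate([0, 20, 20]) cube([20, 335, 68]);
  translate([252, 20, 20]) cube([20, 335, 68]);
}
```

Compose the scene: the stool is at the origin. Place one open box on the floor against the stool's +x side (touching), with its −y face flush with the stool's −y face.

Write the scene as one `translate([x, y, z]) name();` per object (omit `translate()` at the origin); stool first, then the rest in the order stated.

stool();
translate([311, 0, 0]) open_box();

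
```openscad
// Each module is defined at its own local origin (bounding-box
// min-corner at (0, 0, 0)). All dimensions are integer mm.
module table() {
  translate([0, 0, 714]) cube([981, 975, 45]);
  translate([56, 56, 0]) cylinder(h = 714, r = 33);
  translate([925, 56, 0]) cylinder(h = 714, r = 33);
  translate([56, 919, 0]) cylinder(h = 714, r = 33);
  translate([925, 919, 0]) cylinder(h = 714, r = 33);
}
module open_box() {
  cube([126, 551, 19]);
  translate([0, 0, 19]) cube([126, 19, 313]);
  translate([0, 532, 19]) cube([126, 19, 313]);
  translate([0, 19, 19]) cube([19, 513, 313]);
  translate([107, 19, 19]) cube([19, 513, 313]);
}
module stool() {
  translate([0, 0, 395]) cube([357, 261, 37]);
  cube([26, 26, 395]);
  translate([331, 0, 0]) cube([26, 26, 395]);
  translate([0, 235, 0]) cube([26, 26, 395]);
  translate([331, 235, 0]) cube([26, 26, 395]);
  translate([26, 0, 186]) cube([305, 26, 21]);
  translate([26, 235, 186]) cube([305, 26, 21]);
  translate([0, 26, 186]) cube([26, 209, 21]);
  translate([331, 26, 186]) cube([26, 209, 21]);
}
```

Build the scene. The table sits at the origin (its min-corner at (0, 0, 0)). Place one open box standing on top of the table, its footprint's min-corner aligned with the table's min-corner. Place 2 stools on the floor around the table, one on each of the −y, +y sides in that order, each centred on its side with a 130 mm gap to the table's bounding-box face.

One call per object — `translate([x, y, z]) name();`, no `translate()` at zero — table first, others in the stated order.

table();
translate([0, 0, 759]) open_box();
translate([312, -391, 0]) stool();
translate([312, 1105, 0]) stool();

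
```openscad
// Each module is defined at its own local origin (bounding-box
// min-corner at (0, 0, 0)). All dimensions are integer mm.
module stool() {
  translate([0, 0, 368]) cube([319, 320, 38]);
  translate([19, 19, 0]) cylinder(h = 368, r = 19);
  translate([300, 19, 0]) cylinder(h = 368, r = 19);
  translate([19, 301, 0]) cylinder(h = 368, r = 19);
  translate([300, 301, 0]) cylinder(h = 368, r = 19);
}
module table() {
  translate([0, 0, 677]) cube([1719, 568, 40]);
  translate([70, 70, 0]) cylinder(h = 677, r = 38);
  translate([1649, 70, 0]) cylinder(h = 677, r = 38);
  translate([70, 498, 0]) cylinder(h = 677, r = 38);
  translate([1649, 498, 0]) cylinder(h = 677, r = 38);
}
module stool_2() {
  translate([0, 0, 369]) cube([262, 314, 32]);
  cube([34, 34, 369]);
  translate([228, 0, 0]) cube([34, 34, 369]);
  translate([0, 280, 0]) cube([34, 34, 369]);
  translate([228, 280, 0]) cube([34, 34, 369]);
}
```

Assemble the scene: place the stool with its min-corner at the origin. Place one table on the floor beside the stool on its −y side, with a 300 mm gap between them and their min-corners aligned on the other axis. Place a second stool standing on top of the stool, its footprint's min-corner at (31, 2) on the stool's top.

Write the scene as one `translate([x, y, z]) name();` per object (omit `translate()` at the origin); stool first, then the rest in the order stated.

stool();
translate([0, -868, 0]) table();
translate([31, 2, 406]) stool_2();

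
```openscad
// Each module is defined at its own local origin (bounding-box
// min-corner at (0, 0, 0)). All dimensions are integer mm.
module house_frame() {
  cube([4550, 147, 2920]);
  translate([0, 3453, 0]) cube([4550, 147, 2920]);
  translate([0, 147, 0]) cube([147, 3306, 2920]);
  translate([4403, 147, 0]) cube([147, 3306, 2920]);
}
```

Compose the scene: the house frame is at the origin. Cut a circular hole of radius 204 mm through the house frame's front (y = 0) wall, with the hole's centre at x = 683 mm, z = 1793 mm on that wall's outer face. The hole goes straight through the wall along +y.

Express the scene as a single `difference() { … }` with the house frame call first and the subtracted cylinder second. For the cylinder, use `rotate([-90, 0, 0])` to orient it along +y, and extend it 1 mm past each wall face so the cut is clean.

difference() {
  house_frame();
  translate([683, -1, 1793]) rotate([-90, 0, 0]) cylinder(h = 149, r = 204);
}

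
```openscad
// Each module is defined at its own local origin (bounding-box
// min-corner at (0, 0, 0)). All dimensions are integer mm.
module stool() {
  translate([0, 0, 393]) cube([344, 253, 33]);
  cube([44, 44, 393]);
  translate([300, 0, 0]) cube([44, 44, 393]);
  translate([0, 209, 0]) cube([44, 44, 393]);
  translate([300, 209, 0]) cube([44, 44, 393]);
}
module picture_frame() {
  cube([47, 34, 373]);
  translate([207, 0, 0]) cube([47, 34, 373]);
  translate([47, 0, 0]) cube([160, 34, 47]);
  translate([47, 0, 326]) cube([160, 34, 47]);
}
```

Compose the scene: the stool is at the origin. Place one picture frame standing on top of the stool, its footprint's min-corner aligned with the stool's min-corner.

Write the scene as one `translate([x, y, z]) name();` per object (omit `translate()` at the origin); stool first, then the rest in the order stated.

stool();
translate([0, 0, 426]) picture_frame();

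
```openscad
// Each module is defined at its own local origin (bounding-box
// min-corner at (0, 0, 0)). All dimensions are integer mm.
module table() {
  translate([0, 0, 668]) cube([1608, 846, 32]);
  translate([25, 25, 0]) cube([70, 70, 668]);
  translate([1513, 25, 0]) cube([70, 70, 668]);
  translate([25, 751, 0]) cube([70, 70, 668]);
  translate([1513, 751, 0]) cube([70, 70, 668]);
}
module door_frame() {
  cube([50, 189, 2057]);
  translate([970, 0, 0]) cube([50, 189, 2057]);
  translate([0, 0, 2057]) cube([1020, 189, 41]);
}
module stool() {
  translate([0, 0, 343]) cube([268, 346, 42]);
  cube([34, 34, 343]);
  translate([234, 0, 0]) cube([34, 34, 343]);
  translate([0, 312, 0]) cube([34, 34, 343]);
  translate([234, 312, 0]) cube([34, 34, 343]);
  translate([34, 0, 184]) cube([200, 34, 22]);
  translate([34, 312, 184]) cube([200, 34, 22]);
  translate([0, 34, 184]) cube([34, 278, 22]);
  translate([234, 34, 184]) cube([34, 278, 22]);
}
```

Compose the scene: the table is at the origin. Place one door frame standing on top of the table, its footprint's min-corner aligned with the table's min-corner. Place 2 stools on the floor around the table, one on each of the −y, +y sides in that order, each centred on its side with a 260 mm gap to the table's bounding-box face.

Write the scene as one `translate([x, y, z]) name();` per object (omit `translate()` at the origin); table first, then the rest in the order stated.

table();
translate([0, 0, 700]) door_frame();
translate([670, -606, 0]) stool();
translate([670, 1106, 0]) stool();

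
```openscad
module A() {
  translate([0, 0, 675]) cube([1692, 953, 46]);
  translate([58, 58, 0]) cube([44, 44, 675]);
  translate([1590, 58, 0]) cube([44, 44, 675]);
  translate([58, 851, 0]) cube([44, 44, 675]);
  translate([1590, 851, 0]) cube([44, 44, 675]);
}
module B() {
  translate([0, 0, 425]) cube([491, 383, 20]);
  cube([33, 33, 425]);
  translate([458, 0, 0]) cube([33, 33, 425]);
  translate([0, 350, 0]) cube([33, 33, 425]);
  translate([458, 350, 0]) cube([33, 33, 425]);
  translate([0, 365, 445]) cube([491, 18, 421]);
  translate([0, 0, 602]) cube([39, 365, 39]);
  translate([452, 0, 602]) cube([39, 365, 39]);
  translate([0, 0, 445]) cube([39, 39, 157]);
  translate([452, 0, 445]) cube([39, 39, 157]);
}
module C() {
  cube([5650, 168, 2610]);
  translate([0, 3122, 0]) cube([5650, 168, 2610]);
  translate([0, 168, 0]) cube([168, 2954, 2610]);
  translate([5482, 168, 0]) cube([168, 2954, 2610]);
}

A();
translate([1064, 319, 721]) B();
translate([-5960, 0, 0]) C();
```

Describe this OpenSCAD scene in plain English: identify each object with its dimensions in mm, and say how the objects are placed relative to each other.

A is a table with a 1692×953 mm rectangular top, 46 mm thick, top surface at z = 721 mm, supported by four 44×44 mm square legs, each inset 58 mm from the nearest pair of top edges, running from the floor.

B is a chair: 491×383 mm seat, 20 mm thick, top at z = 445 mm, on four 33 mm square corner legs flush with the seat edges. A 18 mm thick backrest slab spans the full seat width, extending 421 mm above the seat top, its back face flush with the seat's +y edge. Two armrests of 39×39 mm section run along each side from the seat's front edge to the front of the backrest, top faces 196 mm above the seat top and outer faces flush with the seat's x-edges; a 39×39 mm post under the front of each armrest stands on the seat at the front corner.

C is a box-shaped house frame (walls only): outside footprint 5650×3290 mm, wall height 2610 mm, wall thickness 168 mm. The two y-facing walls run the full x-width; the two x-facing walls fit between the inner faces of the y-facing walls.

The chair is on top of the table. The house frame is on the floor beside the table on its −x side.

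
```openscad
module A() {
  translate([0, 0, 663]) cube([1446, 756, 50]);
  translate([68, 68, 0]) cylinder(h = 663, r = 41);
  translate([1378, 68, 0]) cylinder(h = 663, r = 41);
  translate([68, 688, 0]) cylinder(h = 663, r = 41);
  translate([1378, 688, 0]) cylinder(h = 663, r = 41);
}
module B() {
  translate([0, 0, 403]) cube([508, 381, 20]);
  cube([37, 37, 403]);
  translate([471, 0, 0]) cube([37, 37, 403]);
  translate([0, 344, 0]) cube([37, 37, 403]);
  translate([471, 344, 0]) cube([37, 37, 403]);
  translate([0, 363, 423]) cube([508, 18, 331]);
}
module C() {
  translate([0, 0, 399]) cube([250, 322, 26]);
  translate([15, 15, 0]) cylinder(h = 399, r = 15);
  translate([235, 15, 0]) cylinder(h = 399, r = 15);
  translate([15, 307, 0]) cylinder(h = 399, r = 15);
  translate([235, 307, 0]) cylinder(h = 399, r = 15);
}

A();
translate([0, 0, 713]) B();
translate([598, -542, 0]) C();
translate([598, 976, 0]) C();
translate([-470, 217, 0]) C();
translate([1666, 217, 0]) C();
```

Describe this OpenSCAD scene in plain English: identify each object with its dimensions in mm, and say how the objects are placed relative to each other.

A is a table: top 1446 mm (x) × 756 mm (y), 50 mm thick, upper face at z = 713 mm, on four round legs of 82 mm diameter, each leg's bounding box inset 27 mm from the nearest pair of top edges, running from z = 0 to the bottom of the top.

B is a chair. The seat is a 508×381×20 mm slab with its top at z = 423 mm, on four 37×37 mm corner legs (flush with the seat edges, standing on z = 0). A flat backrest 18 mm thick, 331 mm tall, spans the full seat width and rises from the seat top along its +y edge, rear face flush with the rear of the seat.

C is a simple wooden stool: a rectangular seat 250 mm (x) by 322 mm (y), 26 mm thick, top face at z = 425 mm, on four round legs, each 30 mm in diameter. The legs rest on z = 0, each leg's axis is inset half a diameter from the nearest pair of seat edges (so the leg's bounding box is flush with the corner).

The chair is on top of the table. Four stools sit around the table at the −y, +y, −x, +x sides.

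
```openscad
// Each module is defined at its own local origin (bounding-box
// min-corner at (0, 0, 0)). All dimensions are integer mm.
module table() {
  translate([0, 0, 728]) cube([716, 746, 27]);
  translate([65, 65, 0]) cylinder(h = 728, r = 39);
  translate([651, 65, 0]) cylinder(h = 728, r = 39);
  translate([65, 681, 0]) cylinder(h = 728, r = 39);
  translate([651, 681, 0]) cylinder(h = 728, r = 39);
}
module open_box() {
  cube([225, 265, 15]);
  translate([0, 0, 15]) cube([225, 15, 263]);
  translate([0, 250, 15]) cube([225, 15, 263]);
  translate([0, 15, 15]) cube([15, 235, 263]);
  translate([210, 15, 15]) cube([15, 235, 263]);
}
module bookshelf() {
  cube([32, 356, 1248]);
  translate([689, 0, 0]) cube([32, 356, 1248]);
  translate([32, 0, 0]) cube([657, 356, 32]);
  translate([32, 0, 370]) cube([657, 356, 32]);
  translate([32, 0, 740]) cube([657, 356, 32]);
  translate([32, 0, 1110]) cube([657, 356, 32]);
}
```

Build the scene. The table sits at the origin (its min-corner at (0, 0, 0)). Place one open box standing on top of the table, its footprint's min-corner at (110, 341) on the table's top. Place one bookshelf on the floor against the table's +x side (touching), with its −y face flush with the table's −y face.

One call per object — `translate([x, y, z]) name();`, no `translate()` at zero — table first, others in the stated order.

table();
translate([110, 341, 755]) open_box();
translate([716, 0, 0]) bookshelf();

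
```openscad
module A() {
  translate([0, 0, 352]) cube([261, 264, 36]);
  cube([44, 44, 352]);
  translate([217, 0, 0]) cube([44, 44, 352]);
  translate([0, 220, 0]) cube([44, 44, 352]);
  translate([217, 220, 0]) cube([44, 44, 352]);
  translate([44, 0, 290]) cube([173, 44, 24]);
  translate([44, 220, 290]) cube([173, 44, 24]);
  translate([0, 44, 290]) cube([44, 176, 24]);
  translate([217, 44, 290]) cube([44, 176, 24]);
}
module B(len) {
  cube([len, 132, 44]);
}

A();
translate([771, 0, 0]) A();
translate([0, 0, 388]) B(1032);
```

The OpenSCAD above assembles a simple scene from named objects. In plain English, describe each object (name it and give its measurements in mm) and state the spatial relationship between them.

A is a simple wooden stool: a rectangular seat 261 mm (x) by 264 mm (y), 36 mm thick, top face at z = 388 mm, on four square legs, each 44×44 mm in cross-section. The legs rest on z = 0, each flush with a corner of the seat. Four stretchers, 44 mm wide and 24 mm tall, connect adjacent legs with their undersides at z = 290 mm, each running between the inner faces of the legs it joins and aligned with the legs' outer faces on the other axis.

B is a rectangular beam 1032 mm long (x), 132 mm deep (y), 44 mm thick (z).

The beam spans the tops of two stools placed 510 mm apart, resting at z = 388 mm.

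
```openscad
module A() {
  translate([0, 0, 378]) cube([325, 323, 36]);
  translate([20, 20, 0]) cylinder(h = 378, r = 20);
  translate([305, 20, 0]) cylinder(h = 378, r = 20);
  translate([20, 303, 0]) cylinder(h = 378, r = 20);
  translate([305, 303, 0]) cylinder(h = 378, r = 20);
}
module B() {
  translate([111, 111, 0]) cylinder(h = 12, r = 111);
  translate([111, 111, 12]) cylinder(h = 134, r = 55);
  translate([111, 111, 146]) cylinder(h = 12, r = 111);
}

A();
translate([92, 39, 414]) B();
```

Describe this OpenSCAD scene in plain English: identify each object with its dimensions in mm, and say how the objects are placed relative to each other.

A is a four-legged stool. The seat is a 325×323×36 mm slab whose top surface is at z = 414 mm; four round legs, each 40 mm in diameter, run from the floor (z = 0) to the underside of the seat, each leg's axis is inset half a diameter from the nearest pair of seat edges (so the leg's bounding box is flush with the corner).

B is a spool: two coaxial disc flanges of radius 111 mm and thickness 12 mm, joined by a core cylinder of radius 55 mm and height 134 mm. The lower flange rests on z = 0 and the three cylinders share a vertical axis.

The spool is on top of the stool.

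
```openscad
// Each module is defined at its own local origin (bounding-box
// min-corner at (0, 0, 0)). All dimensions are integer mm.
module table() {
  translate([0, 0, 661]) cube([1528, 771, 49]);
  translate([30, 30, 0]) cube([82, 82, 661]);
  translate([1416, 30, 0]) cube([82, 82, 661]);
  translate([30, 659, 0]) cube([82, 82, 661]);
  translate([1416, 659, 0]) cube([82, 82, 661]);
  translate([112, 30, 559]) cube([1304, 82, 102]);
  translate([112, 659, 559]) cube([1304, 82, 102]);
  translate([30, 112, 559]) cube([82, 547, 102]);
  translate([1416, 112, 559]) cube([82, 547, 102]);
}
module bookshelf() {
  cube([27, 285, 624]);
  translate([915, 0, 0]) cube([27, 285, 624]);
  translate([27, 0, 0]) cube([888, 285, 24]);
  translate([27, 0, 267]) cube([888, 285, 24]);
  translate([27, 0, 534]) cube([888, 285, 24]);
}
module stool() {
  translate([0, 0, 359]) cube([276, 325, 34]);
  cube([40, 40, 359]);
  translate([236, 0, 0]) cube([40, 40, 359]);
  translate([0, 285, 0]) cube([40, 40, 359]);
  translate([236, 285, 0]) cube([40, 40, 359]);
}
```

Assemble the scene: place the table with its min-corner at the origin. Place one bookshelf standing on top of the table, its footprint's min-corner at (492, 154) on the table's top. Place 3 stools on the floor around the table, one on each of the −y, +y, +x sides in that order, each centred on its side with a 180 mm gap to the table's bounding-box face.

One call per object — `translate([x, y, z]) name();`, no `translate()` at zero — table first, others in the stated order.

table();
translate([492, 154, 710]) bookshelf();
translate([626, -505, 0]) stool();
translate([626, 951, 0]) stool();
translate([1708, 223, 0]) stool();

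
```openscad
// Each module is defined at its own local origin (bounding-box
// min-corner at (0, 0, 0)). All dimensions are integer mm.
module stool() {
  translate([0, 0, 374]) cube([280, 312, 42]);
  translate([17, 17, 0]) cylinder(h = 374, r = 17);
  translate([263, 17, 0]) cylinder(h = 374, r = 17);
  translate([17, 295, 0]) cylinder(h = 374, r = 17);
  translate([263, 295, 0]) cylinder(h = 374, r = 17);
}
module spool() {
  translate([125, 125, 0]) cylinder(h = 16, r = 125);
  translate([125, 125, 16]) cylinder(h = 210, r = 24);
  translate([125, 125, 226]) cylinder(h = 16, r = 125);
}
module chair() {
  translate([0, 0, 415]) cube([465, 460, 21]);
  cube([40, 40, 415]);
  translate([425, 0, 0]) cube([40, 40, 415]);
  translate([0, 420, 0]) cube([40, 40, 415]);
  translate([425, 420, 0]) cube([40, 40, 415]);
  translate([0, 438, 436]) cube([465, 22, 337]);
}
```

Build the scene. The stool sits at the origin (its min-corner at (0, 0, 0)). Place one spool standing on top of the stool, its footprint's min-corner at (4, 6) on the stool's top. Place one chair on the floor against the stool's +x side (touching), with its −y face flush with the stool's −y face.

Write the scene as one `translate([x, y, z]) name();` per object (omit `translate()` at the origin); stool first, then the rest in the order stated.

stool();
translate([4, 6, 416]) spool();
translate([280, 0, 0]) chair();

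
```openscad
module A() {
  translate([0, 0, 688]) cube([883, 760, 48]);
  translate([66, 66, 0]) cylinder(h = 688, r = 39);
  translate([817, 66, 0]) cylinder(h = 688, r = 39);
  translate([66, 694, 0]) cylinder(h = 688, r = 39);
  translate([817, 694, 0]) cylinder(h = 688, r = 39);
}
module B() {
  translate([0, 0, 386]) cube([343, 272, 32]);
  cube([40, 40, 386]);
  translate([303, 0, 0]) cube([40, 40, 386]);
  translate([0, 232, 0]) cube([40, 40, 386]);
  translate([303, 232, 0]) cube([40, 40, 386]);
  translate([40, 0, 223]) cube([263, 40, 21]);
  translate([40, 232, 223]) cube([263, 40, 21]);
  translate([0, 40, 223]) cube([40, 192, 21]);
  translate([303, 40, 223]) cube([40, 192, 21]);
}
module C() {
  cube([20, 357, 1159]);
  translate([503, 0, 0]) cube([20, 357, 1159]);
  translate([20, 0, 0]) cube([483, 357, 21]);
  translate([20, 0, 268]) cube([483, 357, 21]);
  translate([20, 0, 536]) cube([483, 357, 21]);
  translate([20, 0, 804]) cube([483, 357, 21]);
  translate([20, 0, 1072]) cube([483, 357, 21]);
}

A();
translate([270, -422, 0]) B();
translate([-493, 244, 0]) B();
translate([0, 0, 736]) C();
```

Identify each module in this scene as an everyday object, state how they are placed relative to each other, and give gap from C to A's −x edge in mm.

A is a table. B is a stool. C is a bookshelf. Two stools sit around the table at the −y, −x sides. The bookshelf is on top of the table. The gap from the bookshelf to the table's −x edge is 0 mm.

The bookshelf's min-x is at 0; the table's min-x is 0; gap = 0 mm.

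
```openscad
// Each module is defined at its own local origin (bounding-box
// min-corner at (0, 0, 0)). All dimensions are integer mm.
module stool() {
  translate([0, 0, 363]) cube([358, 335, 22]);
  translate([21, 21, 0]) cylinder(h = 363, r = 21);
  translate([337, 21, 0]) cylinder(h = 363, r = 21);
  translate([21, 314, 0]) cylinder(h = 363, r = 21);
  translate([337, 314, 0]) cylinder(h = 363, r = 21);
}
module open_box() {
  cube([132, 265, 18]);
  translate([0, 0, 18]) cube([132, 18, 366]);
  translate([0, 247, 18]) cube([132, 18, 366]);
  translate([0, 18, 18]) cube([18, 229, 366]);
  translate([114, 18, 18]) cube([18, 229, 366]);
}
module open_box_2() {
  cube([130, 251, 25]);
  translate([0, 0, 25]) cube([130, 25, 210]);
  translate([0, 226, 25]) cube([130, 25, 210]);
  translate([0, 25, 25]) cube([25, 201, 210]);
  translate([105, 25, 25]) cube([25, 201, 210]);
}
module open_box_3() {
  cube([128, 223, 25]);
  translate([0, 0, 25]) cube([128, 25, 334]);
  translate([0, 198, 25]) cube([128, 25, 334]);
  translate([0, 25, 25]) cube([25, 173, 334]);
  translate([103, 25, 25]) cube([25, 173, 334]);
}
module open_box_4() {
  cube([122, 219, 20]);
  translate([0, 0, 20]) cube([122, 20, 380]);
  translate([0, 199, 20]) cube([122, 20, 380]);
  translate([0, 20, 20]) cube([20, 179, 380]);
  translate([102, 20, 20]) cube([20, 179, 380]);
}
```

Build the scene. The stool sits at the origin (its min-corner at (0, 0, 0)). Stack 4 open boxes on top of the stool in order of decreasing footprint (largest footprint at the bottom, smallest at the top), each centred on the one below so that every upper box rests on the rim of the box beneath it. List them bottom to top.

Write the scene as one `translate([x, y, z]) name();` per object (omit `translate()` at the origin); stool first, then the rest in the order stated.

stool();
translate([113, 35, 385]) open_box();
translate([114, 42, 769]) open_box_2();
translate([115, 56, 1004]) open_box_3();
translate([118, 58, 1363]) open_box_4();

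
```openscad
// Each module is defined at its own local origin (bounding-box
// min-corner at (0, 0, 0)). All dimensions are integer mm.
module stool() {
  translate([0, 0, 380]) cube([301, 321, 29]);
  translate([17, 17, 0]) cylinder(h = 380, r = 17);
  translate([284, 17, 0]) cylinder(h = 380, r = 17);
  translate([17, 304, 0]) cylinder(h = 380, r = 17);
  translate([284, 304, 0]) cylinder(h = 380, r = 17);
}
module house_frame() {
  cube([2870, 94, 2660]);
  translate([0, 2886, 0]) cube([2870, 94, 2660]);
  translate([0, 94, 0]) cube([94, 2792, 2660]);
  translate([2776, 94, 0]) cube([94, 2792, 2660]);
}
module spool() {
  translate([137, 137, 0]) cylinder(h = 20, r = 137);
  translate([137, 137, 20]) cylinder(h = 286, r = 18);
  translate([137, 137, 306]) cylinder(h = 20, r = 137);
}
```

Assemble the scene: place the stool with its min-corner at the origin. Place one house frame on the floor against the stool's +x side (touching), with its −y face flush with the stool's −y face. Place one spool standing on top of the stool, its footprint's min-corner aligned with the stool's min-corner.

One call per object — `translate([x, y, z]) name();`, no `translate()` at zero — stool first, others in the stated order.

stool();
translate([301, 0, 0]) house_frame();
translate([0, 0, 409]) spool();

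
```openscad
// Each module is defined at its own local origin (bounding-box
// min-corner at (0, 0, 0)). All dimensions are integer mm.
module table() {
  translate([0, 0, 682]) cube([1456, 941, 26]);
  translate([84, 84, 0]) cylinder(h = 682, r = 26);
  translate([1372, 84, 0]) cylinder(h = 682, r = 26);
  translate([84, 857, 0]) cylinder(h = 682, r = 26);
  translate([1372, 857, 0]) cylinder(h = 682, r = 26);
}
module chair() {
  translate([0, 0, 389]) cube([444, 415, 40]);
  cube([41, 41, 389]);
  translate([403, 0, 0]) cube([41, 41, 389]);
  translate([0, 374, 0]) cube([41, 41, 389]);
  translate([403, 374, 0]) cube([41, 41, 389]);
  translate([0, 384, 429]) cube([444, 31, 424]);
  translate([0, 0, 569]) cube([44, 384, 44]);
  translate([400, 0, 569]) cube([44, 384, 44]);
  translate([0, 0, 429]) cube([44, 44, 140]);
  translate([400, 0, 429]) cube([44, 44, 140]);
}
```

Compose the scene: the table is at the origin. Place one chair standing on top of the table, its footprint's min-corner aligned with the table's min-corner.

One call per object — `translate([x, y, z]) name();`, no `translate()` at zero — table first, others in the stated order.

table();
translate([0, 0, 708]) chair();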